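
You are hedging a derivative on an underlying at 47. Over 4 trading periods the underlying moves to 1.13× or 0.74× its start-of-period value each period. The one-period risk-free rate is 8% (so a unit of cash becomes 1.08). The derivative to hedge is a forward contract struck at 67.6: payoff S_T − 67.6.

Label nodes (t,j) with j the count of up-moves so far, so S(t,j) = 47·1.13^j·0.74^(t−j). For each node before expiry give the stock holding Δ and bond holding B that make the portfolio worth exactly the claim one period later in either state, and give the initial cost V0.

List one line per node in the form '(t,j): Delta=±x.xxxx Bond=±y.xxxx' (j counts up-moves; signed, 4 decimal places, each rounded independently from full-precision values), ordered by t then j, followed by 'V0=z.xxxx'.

The replicating-portfolio and risk-neutral prices coincide; use p* = (1.08−0.74)/(1.13−0.74) = 0.8718 for the latter.
Payoff layer (t=4): V(4,0)=-53.5063, V(4,1)=-46.0786, V(4,2)=-34.7362, V(4,3)=-17.4160, V(4,4)=9.0323
(3,0): S=19.0455. Δ = (V_up−V_dn)/(S_up−S_dn) = (-46.0786−-53.5063)/(21.5214−14.0937) = 1.0000. V = [p*·-46.0786 + (1−p*)·-53.5063]/1.08 = -43.5471. B = V − Δ·S = -62.5926.
(3,1): S=29.0830. Δ = (V_up−V_dn)/(S_up−S_dn) = (-34.7362−-46.0786)/(32.8638−21.5214) = 1.0000. V = [p*·-34.7362 + (1−p*)·-46.0786]/1.08 = -33.5096. B = V − Δ·S = -62.5926.
(3,2): S=44.4106. Δ = (V_up−V_dn)/(S_up−S_dn) = (-17.4160−-34.7362)/(50.1840−32.8638) = 1.0000. V = [p*·-17.4160 + (1−p*)·-34.7362]/1.08 = -18.1820. B = V − Δ·S = -62.5926.
(3,3): S=67.8162. Δ = (V_up−V_dn)/(S_up−S_dn) = (9.0323−-17.4160)/(76.6323−50.1840) = 1.0000. V = [p*·9.0323 + (1−p*)·-17.4160]/1.08 = 5.2236. B = V − Δ·S = -62.5926.
(2,0): S=25.7372. Δ = (V_up−V_dn)/(S_up−S_dn) = (-33.5096−-43.5471)/(29.0830−19.0455) = 1.0000. V = [p*·-33.5096 + (1−p*)·-43.5471]/1.08 = -32.2189. B = V − Δ·S = -57.9561.
(2,1): S=39.3014. Δ = (V_up−V_dn)/(S_up−S_dn) = (-18.1820−-33.5096)/(44.4106−29.0830) = 1.0000. V = [p*·-18.1820 + (1−p*)·-33.5096]/1.08 = -18.6547. B = V − Δ·S = -57.9561.
(2,2): S=60.0143. Δ = (V_up−V_dn)/(S_up−S_dn) = (5.2236−-18.1820)/(67.8162−44.4106) = 1.0000. V = [p*·5.2236 + (1−p*)·-18.1820]/1.08 = 2.0582. B = V − Δ·S = -57.9561.
(1,0): S=34.7800. Δ = (V_up−V_dn)/(S_up−S_dn) = (-18.6547−-32.2189)/(39.3014−25.7372) = 1.0000. V = [p*·-18.6547 + (1−p*)·-32.2189]/1.08 = -18.8831. B = V − Δ·S = -53.6631.
(1,1): S=53.1100. Δ = (V_up−V_dn)/(S_up−S_dn) = (2.0582−-18.6547)/(60.0143−39.3014) = 1.0000. V = [p*·2.0582 + (1−p*)·-18.6547]/1.08 = -0.5531. B = V − Δ·S = -53.6631.
(0,0): S=47.0000. Δ = (V_up−V_dn)/(S_up−S_dn) = (-0.5531−-18.8831)/(53.1100−34.7800) = 1.0000. V = [p*·-0.5531 + (1−p*)·-18.8831]/1.08 = -2.6880. B = V − Δ·S = -49.6880.
Root portfolio cost Δ·47+B reproduces V0=-2.6880.

(0,0): Delta=1.0000 Bond=-49.6880
(1,0): Delta=1.0000 Bond=-53.6631
(1,1): Delta=1.0000 Bond=-53.6631
(2,0): Delta=1.0000 Bond=-57.9561
(2,1): Delta=1.0000 Bond=-57.9561
(2,2): Delta=1.0000 Bond=-57.9561
(3,0): Delta=1.0000 Bond=-62.5926
(3,1): Delta=1.0000 Bond=-62.5926
(3,2): Delta=1.0000 Bond=-62.5926
(3,3): Delta=1.0000 Bond=-62.5926
V0=-2.6880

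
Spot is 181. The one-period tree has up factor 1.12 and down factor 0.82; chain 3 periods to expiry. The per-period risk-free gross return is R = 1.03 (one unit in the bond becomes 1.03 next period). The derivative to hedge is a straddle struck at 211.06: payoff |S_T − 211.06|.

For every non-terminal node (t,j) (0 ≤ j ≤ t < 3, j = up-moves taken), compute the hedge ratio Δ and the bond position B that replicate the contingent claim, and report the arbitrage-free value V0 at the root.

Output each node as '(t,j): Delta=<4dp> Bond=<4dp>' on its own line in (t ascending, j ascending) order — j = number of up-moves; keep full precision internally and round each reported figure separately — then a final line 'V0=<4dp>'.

The replicating-portfolio and risk-neutral prices coincide; use p* = (1.03−0.82)/(1.12−0.82) = 0.7000 for the latter.
Terminal payoffs: V(3,0)=111.2624, V(3,1)=74.7511, V(3,2)=24.8820, V(3,3)=43.2320
Node (2,0) S=121.7044: V=(p*·74.7511+(1−p*)·111.2624)/1.03=83.2082; Δ=(74.7511−111.2624)/(136.3089−99.7976)=-1.0000; B=V−Δ·S=204.9126
Node (2,1) S=166.2304: V=(p*·24.8820+(1−p*)·74.7511)/1.03=38.6822; Δ=(24.8820−74.7511)/(186.1780−136.3089)=-1.0000; B=V−Δ·S=204.9126
Node (2,2) S=227.0464: V=(p*·43.2320+(1−p*)·24.8820)/1.03=36.6281; Δ=(43.2320−24.8820)/(254.2920−186.1780)=0.2694; B=V−Δ·S=-24.5386
Node (1,0) S=148.4200: V=(p*·38.6822+(1−p*)·83.2082)/1.03=50.5243; Δ=(38.6822−83.2082)/(166.2304−121.7044)=-1.0000; B=V−Δ·S=198.9443
Node (1,1) S=202.7200: V=(p*·36.6281+(1−p*)·38.6822)/1.03=36.1596; Δ=(36.6281−38.6822)/(227.0464−166.2304)=-0.0338; B=V−Δ·S=43.0066
Node (0,0) S=181.0000: V=(p*·36.1596+(1−p*)·50.5243)/1.03=39.2903; Δ=(36.1596−50.5243)/(202.7200−148.4200)=-0.2645; B=V−Δ·S=87.1727
Self-financing check: at every node Δ·S+B equals the discounted successor values.

(0,0): Delta=-0.2645 Bond=87.1727
(1,0): Delta=-1.0000 Bond=198.9443
(1,1): Delta=-0.0338 Bond=43.0066
(2,0): Delta=-1.0000 Bond=204.9126
(2,1): Delta=-1.0000 Bond=204.9126
(2,2): Delta=0.2694 Bond=-24.5386
V0=39.2903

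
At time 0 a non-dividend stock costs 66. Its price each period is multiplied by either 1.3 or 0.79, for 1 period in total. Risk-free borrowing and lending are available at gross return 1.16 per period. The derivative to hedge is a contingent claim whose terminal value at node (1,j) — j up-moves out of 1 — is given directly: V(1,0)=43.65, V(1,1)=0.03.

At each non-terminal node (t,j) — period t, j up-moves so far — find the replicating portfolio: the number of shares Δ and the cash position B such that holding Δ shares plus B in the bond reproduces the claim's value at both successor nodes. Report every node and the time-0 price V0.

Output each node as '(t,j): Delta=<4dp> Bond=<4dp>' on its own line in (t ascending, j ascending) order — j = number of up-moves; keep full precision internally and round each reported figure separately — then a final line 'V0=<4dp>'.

No-arbitrage ⇒ martingale measure with p* = (R−d)/(u−d) = 0.7255.
At expiry t=1: V(1,0)=43.6500, V(1,1)=0.0300
(0,0): S=66.0000. Δ = (V_up−V_dn)/(S_up−S_dn) = (0.0300−43.6500)/(85.8000−52.1400) = -1.2959. V = [p*·0.0300 + (1−p*)·43.6500]/1.16 = 10.3484. B = V − Δ·S = 95.8778.
Check: Δ(0,0)·S0 + B(0,0) = 10.3484 = V0.

(0,0): Delta=-1.2959 Bond=95.8778
V0=10.3484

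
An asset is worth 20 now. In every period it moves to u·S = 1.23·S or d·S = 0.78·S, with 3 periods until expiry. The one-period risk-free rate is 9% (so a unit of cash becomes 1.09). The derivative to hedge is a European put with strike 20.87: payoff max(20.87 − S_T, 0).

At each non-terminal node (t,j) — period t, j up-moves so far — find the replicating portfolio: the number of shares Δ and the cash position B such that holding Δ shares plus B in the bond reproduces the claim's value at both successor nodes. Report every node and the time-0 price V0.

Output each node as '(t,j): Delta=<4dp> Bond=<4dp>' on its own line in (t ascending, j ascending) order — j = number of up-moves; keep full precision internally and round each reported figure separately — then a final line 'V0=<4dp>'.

(0,0): Delta=-0.2862 Bond=6.9006
(1,0): Delta=-0.7541 Bond=14.8209
(1,1): Delta=-0.1522 Bond=4.2253
(2,0): Delta=-1.0000 Bond=19.1468
(2,1): Delta=-0.6837 Bond=14.8035
(2,2): Delta=0.0000 Bond=0.0000
V0=1.1764

No-arbitrage ⇒ martingale measure with p* = (R−d)/(u−d) = 0.6889.
Payoff layer (t=3): V(3,0)=11.3790, V(3,1)=5.9034, V(3,2)=0.0000, V(3,3)=0.0000
(2,0): S=12.1680. Δ = (V_up−V_dn)/(S_up−S_dn) = (5.9034−11.3790)/(14.9666−9.4910) = -1.0000. V = [p*·5.9034 + (1−p*)·11.3790]/1.09 = 6.9788. B = V − Δ·S = 19.1468.
(2,1): S=19.1880. Δ = (V_up−V_dn)/(S_up−S_dn) = (0.0000−5.9034)/(23.6012−14.9666) = -0.6837. V = [p*·0.0000 + (1−p*)·5.9034]/1.09 = 1.6850. B = V − Δ·S = 14.8035.
(2,2): S=30.2580. Δ = (V_up−V_dn)/(S_up−S_dn) = (0.0000−0.0000)/(37.2173−23.6012) = 0.0000. V = [p*·0.0000 + (1−p*)·0.0000]/1.09 = 0.0000. B = V − Δ·S = 0.0000.
(1,0): S=15.6000. Δ = (V_up−V_dn)/(S_up−S_dn) = (1.6850−6.9788)/(19.1880−12.1680) = -0.7541. V = [p*·1.6850 + (1−p*)·6.9788]/1.09 = 3.0568. B = V − Δ·S = 14.8209.
(1,1): S=24.6000. Δ = (V_up−V_dn)/(S_up−S_dn) = (0.0000−1.6850)/(30.2580−19.1880) = -0.1522. V = [p*·0.0000 + (1−p*)·1.6850]/1.09 = 0.4809. B = V − Δ·S = 4.2253.
(0,0): S=20.0000. Δ = (V_up−V_dn)/(S_up−S_dn) = (0.4809−3.0568)/(24.6000−15.6000) = -0.2862. V = [p*·0.4809 + (1−p*)·3.0568]/1.09 = 1.1764. B = V − Δ·S = 6.9006.
Self-financing check: at every node Δ·S+B equals the discounted successor values.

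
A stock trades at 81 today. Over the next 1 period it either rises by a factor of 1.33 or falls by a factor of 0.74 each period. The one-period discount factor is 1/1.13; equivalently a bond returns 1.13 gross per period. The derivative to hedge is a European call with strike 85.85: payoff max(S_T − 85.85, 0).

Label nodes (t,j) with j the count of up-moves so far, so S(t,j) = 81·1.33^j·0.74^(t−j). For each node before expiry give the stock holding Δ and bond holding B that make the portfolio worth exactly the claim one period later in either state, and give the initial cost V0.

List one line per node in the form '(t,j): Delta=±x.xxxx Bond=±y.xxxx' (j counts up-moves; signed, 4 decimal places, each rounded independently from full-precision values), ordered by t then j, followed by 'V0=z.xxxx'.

(0,0): Delta=0.4578 Bond=-24.2856
V0=12.7992

No-arbitrage ⇒ martingale measure with p* = (R−d)/(u−d) = 0.6610.
Terminal payoffs: V(1,0)=0.0000, V(1,1)=21.8800
  t=0,j=0: stock 81.0000 → up 107.7300 (V=21.8800), down 59.9400 (V=0.0000). Price 12.7992; hedge Δ=0.4578, bond B=-24.2856.
Self-financing check: at every node Δ·S+B equals the discounted successor values.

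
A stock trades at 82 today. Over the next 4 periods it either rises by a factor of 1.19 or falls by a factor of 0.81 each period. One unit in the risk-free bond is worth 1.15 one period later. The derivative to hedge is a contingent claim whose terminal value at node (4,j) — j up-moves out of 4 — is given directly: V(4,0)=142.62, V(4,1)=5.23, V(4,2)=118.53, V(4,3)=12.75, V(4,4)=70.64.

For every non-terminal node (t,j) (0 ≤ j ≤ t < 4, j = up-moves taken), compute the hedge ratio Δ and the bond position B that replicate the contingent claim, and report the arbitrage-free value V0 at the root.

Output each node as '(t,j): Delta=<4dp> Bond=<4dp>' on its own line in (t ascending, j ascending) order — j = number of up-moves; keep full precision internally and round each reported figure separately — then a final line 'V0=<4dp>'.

(0,0): Delta=0.3784 Bond=0.6822
(1,0): Delta=-1.9432 Bond=154.9870
(1,1): Delta=0.5643 Bond=-17.3569
(2,0): Delta=3.6967 Bond=-125.1923
(2,1): Delta=-2.3948 Bond=213.9324
(2,2): Delta=0.8013 Bond=-47.4772
(3,0): Delta=-8.2966 Bond=378.6762
(3,1): Delta=4.6571 Bond=-205.4590
(3,2): Delta=-2.9596 Bond=299.1378
(3,3): Delta=1.1025 Bond=-96.2149
V0=31.7125

Under the risk-neutral measure, an up-move has probability p* = (R−d)/(u−d) = 0.8947 and values discount at R = 1.15.
At expiry t=4: V(4,0)=142.6200, V(4,1)=5.2300, V(4,2)=118.5300, V(4,3)=12.7500, V(4,4)=70.6400
Node (3,0) S=43.5782: V=(p*·5.2300+(1−p*)·142.6200)/1.15=17.1236; Δ=(5.2300−142.6200)/(51.8580−35.2983)=-8.2966; B=V−Δ·S=378.6762
Node (3,1) S=64.0222: V=(p*·118.5300+(1−p*)·5.2300)/1.15=92.6989; Δ=(118.5300−5.2300)/(76.1865−51.8580)=4.6571; B=V−Δ·S=-205.4590
Node (3,2) S=94.0574: V=(p*·12.7500+(1−p*)·118.5300)/1.15=20.7693; Δ=(12.7500−118.5300)/(111.9283−76.1865)=-2.9596; B=V−Δ·S=299.1378
Node (3,3) S=138.1830: V=(p*·70.6400+(1−p*)·12.7500)/1.15=56.1272; Δ=(70.6400−12.7500)/(164.4378−111.9283)=1.1025; B=V−Δ·S=-96.2149
Node (2,0) S=53.8002: V=(p*·92.6989+(1−p*)·17.1236)/1.15=73.6901; Δ=(92.6989−17.1236)/(64.0222−43.5782)=3.6967; B=V−Δ·S=-125.1923
Node (2,1) S=79.0398: V=(p*·20.7693+(1−p*)·92.6989)/1.15=24.6442; Δ=(20.7693−92.6989)/(94.0574−64.0222)=-2.3948; B=V−Δ·S=213.9324
Node (2,2) S=116.1202: V=(p*·56.1272+(1−p*)·20.7693)/1.15=45.5699; Δ=(56.1272−20.7693)/(138.1830−94.0574)=0.8013; B=V−Δ·S=-47.4772
Node (1,0) S=66.4200: V=(p*·24.6442+(1−p*)·73.6901)/1.15=25.9191; Δ=(24.6442−73.6901)/(79.0398−53.8002)=-1.9432; B=V−Δ·S=154.9870
Node (1,1) S=97.5800: V=(p*·45.5699+(1−p*)·24.6442)/1.15=37.7106; Δ=(45.5699−24.6442)/(116.1202−79.0398)=0.5643; B=V−Δ·S=-17.3569
Node (0,0) S=82.0000: V=(p*·37.7106+(1−p*)·25.9191)/1.15=31.7125; Δ=(37.7106−25.9191)/(97.5800−66.4200)=0.3784; B=V−Δ·S=0.6822
The time-0 hedge costs 31.7125, which is the no-arbitrage price.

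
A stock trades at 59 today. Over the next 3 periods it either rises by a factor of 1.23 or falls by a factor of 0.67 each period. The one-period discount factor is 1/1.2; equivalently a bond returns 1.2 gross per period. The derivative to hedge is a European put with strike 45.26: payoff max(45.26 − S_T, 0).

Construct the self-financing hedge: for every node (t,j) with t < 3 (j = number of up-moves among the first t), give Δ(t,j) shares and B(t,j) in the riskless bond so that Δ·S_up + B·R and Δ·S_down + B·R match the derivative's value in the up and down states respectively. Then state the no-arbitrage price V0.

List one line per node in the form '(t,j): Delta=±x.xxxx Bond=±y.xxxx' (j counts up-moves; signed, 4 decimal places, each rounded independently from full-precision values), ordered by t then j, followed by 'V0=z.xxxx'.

Since d<R<u, set p* = (R−d)/(u−d) = 0.9464; price each node as the discounted p*-expectation of its children.
At expiry t=3: V(3,0)=27.5150, V(3,1)=12.6833, V(3,2)=0.0000, V(3,3)=0.0000
Node (2,0) S=26.4851: V=(p*·12.6833+(1−p*)·27.5150)/1.2=11.2316; Δ=(12.6833−27.5150)/(32.5767−17.7450)=-1.0000; B=V−Δ·S=37.7167
Node (2,1) S=48.6219: V=(p*·0.0000+(1−p*)·12.6833)/1.2=0.5662; Δ=(0.0000−12.6833)/(59.8049−32.5767)=-0.4658; B=V−Δ·S=23.2150
Node (2,2) S=89.2611: V=(p*·0.0000+(1−p*)·0.0000)/1.2=0.0000; Δ=(0.0000−0.0000)/(109.7912−59.8049)=0.0000; B=V−Δ·S=0.0000
Node (1,0) S=39.5300: V=(p*·0.5662+(1−p*)·11.2316)/1.2=0.9480; Δ=(0.5662−11.2316)/(48.6219−26.4851)=-0.4818; B=V−Δ·S=19.9932
Node (1,1) S=72.5700: V=(p*·0.0000+(1−p*)·0.5662)/1.2=0.0253; Δ=(0.0000−0.5662)/(89.2611−48.6219)=-0.0139; B=V−Δ·S=1.0364
Node (0,0) S=59.0000: V=(p*·0.0253+(1−p*)·0.9480)/1.2=0.0623; Δ=(0.0253−0.9480)/(72.5700−39.5300)=-0.0279; B=V−Δ·S=1.7099
Check: Δ(0,0)·S0 + B(0,0) = 0.0623 = V0.

(0,0): Delta=-0.0279 Bond=1.7099
(1,0): Delta=-0.4818 Bond=19.9932
(1,1): Delta=-0.0139 Bond=1.0364
(2,0): Delta=-1.0000 Bond=37.7167
(2,1): Delta=-0.4658 Bond=23.2150
(2,2): Delta=0.0000 Bond=0.0000
V0=0.0623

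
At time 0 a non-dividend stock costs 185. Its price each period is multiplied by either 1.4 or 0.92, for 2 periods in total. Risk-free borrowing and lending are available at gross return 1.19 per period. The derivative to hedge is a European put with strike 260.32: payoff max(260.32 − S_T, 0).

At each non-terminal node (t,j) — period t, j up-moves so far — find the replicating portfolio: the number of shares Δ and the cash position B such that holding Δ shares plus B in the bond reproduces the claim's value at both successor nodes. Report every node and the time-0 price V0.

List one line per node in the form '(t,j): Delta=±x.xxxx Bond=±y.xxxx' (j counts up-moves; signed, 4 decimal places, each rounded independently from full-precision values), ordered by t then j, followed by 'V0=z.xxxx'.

(0,0): Delta=-0.4556 Bond=105.9596
(1,0): Delta=-1.0000 Bond=218.7563
(1,1): Delta=-0.1773 Bond=54.0196
V0=21.6818

Since d<R<u, set p* = (R−d)/(u−d) = 0.5625; price each node as the discounted p*-expectation of its children.
Payoff layer (t=2): V(2,0)=103.7360, V(2,1)=22.0400, V(2,2)=0.0000
  t=1,j=0: stock 170.2000 → up 238.2800 (V=22.0400), down 156.5840 (V=103.7360). Price 48.5563; hedge Δ=-1.0000, bond B=218.7563.
  t=1,j=1: stock 259.0000 → up 362.6000 (V=0.0000), down 238.2800 (V=22.0400). Price 8.1029; hedge Δ=-0.1773, bond B=54.0196.
  t=0,j=0: stock 185.0000 → up 259.0000 (V=8.1029), down 170.2000 (V=48.5563). Price 21.6818; hedge Δ=-0.4556, bond B=105.9596.
Root portfolio cost Δ·185+B reproduces V0=21.6818.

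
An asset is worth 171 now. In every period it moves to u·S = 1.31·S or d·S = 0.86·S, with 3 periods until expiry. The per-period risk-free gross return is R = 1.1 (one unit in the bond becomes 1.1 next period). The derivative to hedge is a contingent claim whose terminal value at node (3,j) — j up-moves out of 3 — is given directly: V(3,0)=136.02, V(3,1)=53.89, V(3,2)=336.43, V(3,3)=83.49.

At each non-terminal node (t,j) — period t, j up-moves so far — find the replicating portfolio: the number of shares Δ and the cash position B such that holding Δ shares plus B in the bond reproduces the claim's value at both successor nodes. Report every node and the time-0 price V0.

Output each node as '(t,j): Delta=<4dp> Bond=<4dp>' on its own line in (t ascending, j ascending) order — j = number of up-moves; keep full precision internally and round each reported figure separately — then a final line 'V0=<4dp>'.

(0,0): Delta=0.5457 Bond=41.3539
(1,0): Delta=1.5435 Bond=-101.2532
(1,1): Delta=-0.0275 Bond=173.8889
(2,0): Delta=-1.4431 Bond=266.3451
(2,1): Delta=3.2591 Bond=-441.8867
(2,2): Delta=-1.9154 Bond=745.2968
V0=134.6664

Under the risk-neutral measure, an up-move has probability p* = (R−d)/(u−d) = 0.5333 and values discount at R = 1.1.
Terminal payoffs: V(3,0)=136.0200, V(3,1)=53.8900, V(3,2)=336.4300, V(3,3)=83.4900
  t=2,j=0: stock 126.4716 → up 165.6778 (V=53.8900), down 108.7656 (V=136.0200). Price 83.8339; hedge Δ=-1.4431, bond B=266.3451.
  t=2,j=1: stock 192.6486 → up 252.3697 (V=336.4300), down 165.6778 (V=53.8900). Price 185.9800; hedge Δ=3.2591, bond B=-441.8867.
  t=2,j=2: stock 293.4531 → up 384.4236 (V=83.4900), down 252.3697 (V=336.4300). Price 183.2079; hedge Δ=-1.9154, bond B=745.2968.
  t=1,j=0: stock 147.0600 → up 192.6486 (V=185.9800), down 126.4716 (V=83.8339). Price 125.7380; hedge Δ=1.5435, bond B=-101.2532.
  t=1,j=1: stock 224.0100 → up 293.4531 (V=183.2079), down 192.6486 (V=185.9800). Price 167.7287; hedge Δ=-0.0275, bond B=173.8889.
  t=0,j=0: stock 171.0000 → up 224.0100 (V=167.7287), down 147.0600 (V=125.7380). Price 134.6664; hedge Δ=0.5457, bond B=41.3539.
Self-financing check: at every node Δ·S+B equals the discounted successor values.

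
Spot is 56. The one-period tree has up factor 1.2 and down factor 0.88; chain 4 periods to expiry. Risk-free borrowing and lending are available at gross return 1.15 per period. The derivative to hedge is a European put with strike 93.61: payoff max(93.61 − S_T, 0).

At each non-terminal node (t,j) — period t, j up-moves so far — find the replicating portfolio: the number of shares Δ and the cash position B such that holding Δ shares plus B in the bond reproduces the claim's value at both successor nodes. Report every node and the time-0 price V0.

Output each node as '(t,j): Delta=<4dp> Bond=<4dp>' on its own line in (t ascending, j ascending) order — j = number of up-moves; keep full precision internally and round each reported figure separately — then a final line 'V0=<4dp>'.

No-arbitrage ⇒ martingale measure with p* = (R−d)/(u−d) = 0.8437.
Terminal values V(4,·): V(4,0)=60.0271, V(4,1)=47.8151, V(4,2)=31.1624, V(4,3)=8.4542, V(4,4)=0.0000
Node (3,0) S=38.1624: V=(p*·47.8151+(1−p*)·60.0271)/1.15=43.2376; Δ=(47.8151−60.0271)/(45.7949−33.5829)=-1.0000; B=V−Δ·S=81.4000
Node (3,1) S=52.0397: V=(p*·31.1624+(1−p*)·47.8151)/1.15=29.3603; Δ=(31.1624−47.8151)/(62.4476−45.7949)=-1.0000; B=V−Δ·S=81.4000
Node (3,2) S=70.9632: V=(p*·8.4542+(1−p*)·31.1624)/1.15=10.4368; Δ=(8.4542−31.1624)/(85.1558−62.4476)=-1.0000; B=V−Δ·S=81.4000
Node (3,3) S=96.7680: V=(p*·0.0000+(1−p*)·8.4542)/1.15=1.1487; Δ=(0.0000−8.4542)/(116.1216−85.1558)=-0.2730; B=V−Δ·S=27.5679
Node (2,0) S=43.3664: V=(p*·29.3603+(1−p*)·43.2376)/1.15=27.4162; Δ=(29.3603−43.2376)/(52.0397−38.1624)=-1.0000; B=V−Δ·S=70.7826
Node (2,1) S=59.1360: V=(p*·10.4368+(1−p*)·29.3603)/1.15=11.6466; Δ=(10.4368−29.3603)/(70.9632−52.0397)=-1.0000; B=V−Δ·S=70.7826
Node (2,2) S=80.6400: V=(p*·1.1487+(1−p*)·10.4368)/1.15=2.2608; Δ=(1.1487−10.4368)/(96.7680−70.9632)=-0.3599; B=V−Δ·S=31.2862
Node (1,0) S=49.2800: V=(p*·11.6466+(1−p*)·27.4162)/1.15=12.2701; Δ=(11.6466−27.4162)/(59.1360−43.3664)=-1.0000; B=V−Δ·S=61.5501
Node (1,1) S=67.2000: V=(p*·2.2608+(1−p*)·11.6466)/1.15=3.2412; Δ=(2.2608−11.6466)/(80.6400−59.1360)=-0.4365; B=V−Δ·S=32.5718
Node (0,0) S=56.0000: V=(p*·3.2412+(1−p*)·12.2701)/1.15=4.0452; Δ=(3.2412−12.2701)/(67.2000−49.2800)=-0.5038; B=V−Δ·S=32.2606
Root portfolio cost Δ·56+B reproduces V0=4.0452.

(0,0): Delta=-0.5038 Bond=32.2606
(1,0): Delta=-1.0000 Bond=61.5501
(1,1): Delta=-0.4365 Bond=32.5718
(2,0): Delta=-1.0000 Bond=70.7826
(2,1): Delta=-1.0000 Bond=70.7826
(2,2): Delta=-0.3599 Bond=31.2862
(3,0): Delta=-1.0000 Bond=81.4000
(3,1): Delta=-1.0000 Bond=81.4000
(3,2): Delta=-1.0000 Bond=81.4000
(3,3): Delta=-0.2730 Bond=27.5679
V0=4.0452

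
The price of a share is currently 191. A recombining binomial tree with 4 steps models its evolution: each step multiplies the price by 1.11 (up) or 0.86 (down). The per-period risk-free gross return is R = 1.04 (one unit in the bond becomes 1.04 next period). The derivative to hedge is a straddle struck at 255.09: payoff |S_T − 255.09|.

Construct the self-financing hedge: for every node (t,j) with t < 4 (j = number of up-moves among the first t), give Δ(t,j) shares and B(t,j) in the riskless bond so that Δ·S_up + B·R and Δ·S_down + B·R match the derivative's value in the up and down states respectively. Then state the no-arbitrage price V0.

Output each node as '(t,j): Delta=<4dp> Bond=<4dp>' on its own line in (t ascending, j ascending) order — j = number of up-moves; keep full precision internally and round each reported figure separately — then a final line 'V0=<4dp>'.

(0,0): Delta=-0.5155 Bond=141.5279
(1,0): Delta=-1.0000 Bond=226.7741
(1,1): Delta=-0.3695 Bond=116.2393
(2,0): Delta=-1.0000 Bond=235.8450
(2,1): Delta=-1.0000 Bond=235.8450
(2,2): Delta=-0.1795 Bond=76.1837
(3,0): Delta=-1.0000 Bond=245.2788
(3,1): Delta=-1.0000 Bond=245.2788
(3,2): Delta=-1.0000 Bond=245.2788
(3,3): Delta=0.0677 Bond=14.6570
V0=43.0687

No-arbitrage ⇒ martingale measure with p* = (R−d)/(u−d) = 0.7200.
Payoff layer (t=4): V(4,0)=150.6114, V(4,1)=120.2398, V(4,2)=81.0391, V(4,3)=30.4429, V(4,4)=34.8614
(3,0): S=121.4867. Δ = (V_up−V_dn)/(S_up−S_dn) = (120.2398−150.6114)/(134.8502−104.4786) = -1.0000. V = [p*·120.2398 + (1−p*)·150.6114]/1.04 = 123.7922. B = V − Δ·S = 245.2788.
(3,1): S=156.8026. Δ = (V_up−V_dn)/(S_up−S_dn) = (81.0391−120.2398)/(174.0509−134.8502) = -1.0000. V = [p*·81.0391 + (1−p*)·120.2398]/1.04 = 88.4763. B = V − Δ·S = 245.2788.
(3,2): S=202.3847. Δ = (V_up−V_dn)/(S_up−S_dn) = (30.4429−81.0391)/(224.6471−174.0509) = -1.0000. V = [p*·30.4429 + (1−p*)·81.0391]/1.04 = 42.8941. B = V − Δ·S = 245.2788.
(3,3): S=261.2175. Δ = (V_up−V_dn)/(S_up−S_dn) = (34.8614−30.4429)/(289.9514−224.6471) = 0.0677. V = [p*·34.8614 + (1−p*)·30.4429]/1.04 = 32.3310. B = V − Δ·S = 14.6570.
(2,0): S=141.2636. Δ = (V_up−V_dn)/(S_up−S_dn) = (88.4763−123.7922)/(156.8026−121.4867) = -1.0000. V = [p*·88.4763 + (1−p*)·123.7922]/1.04 = 94.5814. B = V − Δ·S = 235.8450.
(2,1): S=182.3286. Δ = (V_up−V_dn)/(S_up−S_dn) = (42.8941−88.4763)/(202.3847−156.8026) = -1.0000. V = [p*·42.8941 + (1−p*)·88.4763]/1.04 = 53.5164. B = V − Δ·S = 235.8450.
(2,2): S=235.3311. Δ = (V_up−V_dn)/(S_up−S_dn) = (32.3310−42.8941)/(261.2175−202.3847) = -0.1795. V = [p*·32.3310 + (1−p*)·42.8941]/1.04 = 33.9314. B = V − Δ·S = 76.1837.
(1,0): S=164.2600. Δ = (V_up−V_dn)/(S_up−S_dn) = (53.5164−94.5814)/(182.3286−141.2636) = -1.0000. V = [p*·53.5164 + (1−p*)·94.5814]/1.04 = 62.5141. B = V − Δ·S = 226.7741.
(1,1): S=212.0100. Δ = (V_up−V_dn)/(S_up−S_dn) = (33.9314−53.5164)/(235.3311−182.3286) = -0.3695. V = [p*·33.9314 + (1−p*)·53.5164]/1.04 = 37.8993. B = V − Δ·S = 116.2393.
(0,0): S=191.0000. Δ = (V_up−V_dn)/(S_up−S_dn) = (37.8993−62.5141)/(212.0100−164.2600) = -0.5155. V = [p*·37.8993 + (1−p*)·62.5141]/1.04 = 43.0687. B = V − Δ·S = 141.5279.
Root portfolio cost Δ·191+B reproduces V0=43.0687.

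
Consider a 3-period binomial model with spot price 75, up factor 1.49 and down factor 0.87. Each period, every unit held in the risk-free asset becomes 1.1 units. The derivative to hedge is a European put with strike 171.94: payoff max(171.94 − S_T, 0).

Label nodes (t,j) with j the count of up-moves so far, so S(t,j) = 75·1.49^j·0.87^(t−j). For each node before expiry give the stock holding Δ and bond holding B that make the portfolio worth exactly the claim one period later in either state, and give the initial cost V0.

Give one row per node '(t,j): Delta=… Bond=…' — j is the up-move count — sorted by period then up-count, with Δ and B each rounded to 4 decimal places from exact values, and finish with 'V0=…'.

(0,0): Delta=-0.8137 Bond=118.1320
(1,0): Delta=-1.0000 Bond=142.0992
(1,1): Delta=-0.6293 Bond=109.3362
(2,0): Delta=-1.0000 Bond=156.3091
(2,1): Delta=-1.0000 Bond=156.3091
(2,2): Delta=-0.2623 Bond=59.1597
V0=57.1021

Under the risk-neutral measure, an up-move has probability p* = (R−d)/(u−d) = 0.3710 and values discount at R = 1.1.
Payoff layer (t=3): V(3,0)=122.5523, V(3,1)=87.3564, V(3,2)=27.0785, V(3,3)=0.0000
  t=2,j=0: stock 56.7675 → up 84.5836 (V=87.3564), down 49.3877 (V=122.5523). Price 99.5416; hedge Δ=-1.0000, bond B=156.3091.
  t=2,j=1: stock 97.2225 → up 144.8615 (V=27.0785), down 84.5836 (V=87.3564). Price 59.0866; hedge Δ=-1.0000, bond B=156.3091.
  t=2,j=2: stock 166.5075 → up 248.0962 (V=0.0000), down 144.8615 (V=27.0785). Price 15.4848; hedge Δ=-0.2623, bond B=59.1597.
  t=1,j=0: stock 65.2500 → up 97.2225 (V=59.0866), down 56.7675 (V=99.5416). Price 76.8492; hedge Δ=-1.0000, bond B=142.0992.
  t=1,j=1: stock 111.7500 → up 166.5075 (V=15.4848), down 97.2225 (V=59.0866). Price 39.0107; hedge Δ=-0.6293, bond B=109.3362.
  t=0,j=0: stock 75.0000 → up 111.7500 (V=39.0107), down 65.2500 (V=76.8492). Price 57.1021; hedge Δ=-0.8137, bond B=118.1320.
Check: Δ(0,0)·S0 + B(0,0) = 57.1021 = V0.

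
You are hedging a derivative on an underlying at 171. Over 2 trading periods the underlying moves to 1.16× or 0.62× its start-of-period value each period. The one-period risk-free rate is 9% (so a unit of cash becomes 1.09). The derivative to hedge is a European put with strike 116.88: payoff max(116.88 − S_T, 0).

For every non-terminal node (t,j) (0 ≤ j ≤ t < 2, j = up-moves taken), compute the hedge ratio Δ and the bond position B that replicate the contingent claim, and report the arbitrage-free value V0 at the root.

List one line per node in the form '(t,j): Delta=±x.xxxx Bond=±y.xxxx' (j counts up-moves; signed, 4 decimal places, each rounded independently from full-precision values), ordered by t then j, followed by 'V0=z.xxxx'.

No-arbitrage ⇒ martingale measure with p* = (R−d)/(u−d) = 0.8704.
Terminal payoffs: V(2,0)=51.1476, V(2,1)=0.0000, V(2,2)=0.0000
(1,0): S=106.0200. Δ = (V_up−V_dn)/(S_up−S_dn) = (0.0000−51.1476)/(122.9832−65.7324) = -0.8934. V = [p*·0.0000 + (1−p*)·51.1476]/1.09 = 6.0828. B = V − Δ·S = 100.8006.
(1,1): S=198.3600. Δ = (V_up−V_dn)/(S_up−S_dn) = (0.0000−0.0000)/(230.0976−122.9832) = 0.0000. V = [p*·0.0000 + (1−p*)·0.0000]/1.09 = 0.0000. B = V − Δ·S = 0.0000.
(0,0): S=171.0000. Δ = (V_up−V_dn)/(S_up−S_dn) = (0.0000−6.0828)/(198.3600−106.0200) = -0.0659. V = [p*·0.0000 + (1−p*)·6.0828]/1.09 = 0.7234. B = V − Δ·S = 11.9878.
Self-financing check: at every node Δ·S+B equals the discounted successor values.

(0,0): Delta=-0.0659 Bond=11.9878
(1,0): Delta=-0.8934 Bond=100.8006
(1,1): Delta=0.0000 Bond=0.0000
V0=0.7234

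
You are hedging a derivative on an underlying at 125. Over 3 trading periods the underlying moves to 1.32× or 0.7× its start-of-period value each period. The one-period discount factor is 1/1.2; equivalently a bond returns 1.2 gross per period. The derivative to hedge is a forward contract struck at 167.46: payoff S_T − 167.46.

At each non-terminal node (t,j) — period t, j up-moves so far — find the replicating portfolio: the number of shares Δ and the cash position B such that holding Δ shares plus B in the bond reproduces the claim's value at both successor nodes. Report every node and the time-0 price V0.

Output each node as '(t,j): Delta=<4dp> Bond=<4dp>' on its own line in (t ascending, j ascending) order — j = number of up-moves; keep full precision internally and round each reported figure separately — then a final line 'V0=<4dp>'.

No-arbitrage ⇒ martingale measure with p* = (R−d)/(u−d) = 0.8065.
At expiry t=3: V(3,0)=-124.5850, V(3,1)=-86.6100, V(3,2)=-15.0000, V(3,3)=120.0360
Node (2,0) S=61.2500: V=(p*·-86.6100+(1−p*)·-124.5850)/1.2=-78.3000; Δ=(-86.6100−-124.5850)/(80.8500−42.8750)=1.0000; B=V−Δ·S=-139.5500
Node (2,1) S=115.5000: V=(p*·-15.0000+(1−p*)·-86.6100)/1.2=-24.0500; Δ=(-15.0000−-86.6100)/(152.4600−80.8500)=1.0000; B=V−Δ·S=-139.5500
Node (2,2) S=217.8000: V=(p*·120.0360+(1−p*)·-15.0000)/1.2=78.2500; Δ=(120.0360−-15.0000)/(287.4960−152.4600)=1.0000; B=V−Δ·S=-139.5500
Node (1,0) S=87.5000: V=(p*·-24.0500+(1−p*)·-78.3000)/1.2=-28.7917; Δ=(-24.0500−-78.3000)/(115.5000−61.2500)=1.0000; B=V−Δ·S=-116.2917
Node (1,1) S=165.0000: V=(p*·78.2500+(1−p*)·-24.0500)/1.2=48.7083; Δ=(78.2500−-24.0500)/(217.8000−115.5000)=1.0000; B=V−Δ·S=-116.2917
Node (0,0) S=125.0000: V=(p*·48.7083+(1−p*)·-28.7917)/1.2=28.0903; Δ=(48.7083−-28.7917)/(165.0000−87.5000)=1.0000; B=V−Δ·S=-96.9097
Each (Δ,B) replicates both successor values, so the strategy is self-financing and V0 is arbitrage-free.

(0,0): Delta=1.0000 Bond=-96.9097
(1,0): Delta=1.0000 Bond=-116.2917
(1,1): Delta=1.0000 Bond=-116.2917
(2,0): Delta=1.0000 Bond=-139.5500
(2,1): Delta=1.0000 Bond=-139.5500
(2,2): Delta=1.0000 Bond=-139.5500
V0=28.0903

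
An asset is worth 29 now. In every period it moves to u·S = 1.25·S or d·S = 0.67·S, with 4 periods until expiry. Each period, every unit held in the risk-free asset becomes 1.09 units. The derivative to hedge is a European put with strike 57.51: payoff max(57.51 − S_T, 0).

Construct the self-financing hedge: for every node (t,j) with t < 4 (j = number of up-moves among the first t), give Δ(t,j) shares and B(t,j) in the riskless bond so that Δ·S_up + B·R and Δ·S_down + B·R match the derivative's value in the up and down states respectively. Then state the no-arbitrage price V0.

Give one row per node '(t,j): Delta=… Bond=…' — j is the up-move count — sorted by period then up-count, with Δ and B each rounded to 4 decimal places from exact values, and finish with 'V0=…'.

(0,0): Delta=-0.7683 Bond=36.6115
(1,0): Delta=-1.0000 Bond=44.4083
(1,1): Delta=-0.7210 Bond=38.1916
(2,0): Delta=-1.0000 Bond=48.4050
(2,1): Delta=-1.0000 Bond=48.4050
(2,2): Delta=-0.6640 Bond=39.0474
(3,0): Delta=-1.0000 Bond=52.7615
(3,1): Delta=-1.0000 Bond=52.7615
(3,2): Delta=-1.0000 Bond=52.7615
(3,3): Delta=-0.5954 Bond=38.6760
V0=14.3305

The replicating-portfolio and risk-neutral prices coincide; use p* = (1.09−0.67)/(1.25−0.67) = 0.7241 for the latter.
Payoff layer (t=4): V(4,0)=51.6662, V(4,1)=46.6073, V(4,2)=37.1692, V(4,3)=19.5608, V(4,4)=0.0000
  t=3,j=0: stock 8.7221 → up 10.9027 (V=46.6073), down 5.8438 (V=51.6662). Price 44.0393; hedge Δ=-1.0000, bond B=52.7615.
  t=3,j=1: stock 16.2726 → up 20.3408 (V=37.1692), down 10.9027 (V=46.6073). Price 36.4888; hedge Δ=-1.0000, bond B=52.7615.
  t=3,j=2: stock 30.3594 → up 37.9492 (V=19.5608), down 20.3408 (V=37.1692). Price 22.4021; hedge Δ=-1.0000, bond B=52.7615.
  t=3,j=3: stock 56.6406 → up 70.8008 (V=0.0000), down 37.9492 (V=19.5608). Price 4.9505; hedge Δ=-0.5954, bond B=38.6760.
  t=2,j=0: stock 13.0181 → up 16.2726 (V=36.4888), down 8.7221 (V=44.0393). Price 35.3869; hedge Δ=-1.0000, bond B=48.4050.
  t=2,j=1: stock 24.2875 → up 30.3594 (V=22.4021), down 16.2726 (V=36.4888). Price 24.1175; hedge Δ=-1.0000, bond B=48.4050.
  t=2,j=2: stock 45.3125 → up 56.6406 (V=4.9505), down 30.3594 (V=22.4021). Price 8.9585; hedge Δ=-0.6640, bond B=39.0474.
  t=1,j=0: stock 19.4300 → up 24.2875 (V=24.1175), down 13.0181 (V=35.3869). Price 24.9783; hedge Δ=-1.0000, bond B=44.4083.
  t=1,j=1: stock 36.2500 → up 45.3125 (V=8.9585), down 24.2875 (V=24.1175). Price 12.0553; hedge Δ=-0.7210, bond B=38.1916.
  t=0,j=0: stock 29.0000 → up 36.2500 (V=12.0553), down 19.4300 (V=24.9783). Price 14.3305; hedge Δ=-0.7683, bond B=36.6115.
Self-financing check: at every node Δ·S+B equals the discounted successor values.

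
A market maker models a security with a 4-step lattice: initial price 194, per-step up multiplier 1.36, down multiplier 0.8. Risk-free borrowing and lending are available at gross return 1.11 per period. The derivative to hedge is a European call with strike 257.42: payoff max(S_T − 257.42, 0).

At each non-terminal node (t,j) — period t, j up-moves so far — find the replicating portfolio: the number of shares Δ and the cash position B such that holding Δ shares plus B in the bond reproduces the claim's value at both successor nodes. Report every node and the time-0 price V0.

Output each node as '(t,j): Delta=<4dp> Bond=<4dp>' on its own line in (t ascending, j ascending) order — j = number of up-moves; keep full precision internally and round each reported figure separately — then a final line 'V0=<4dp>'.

(0,0): Delta=0.6793 Bond=-80.1240
(1,0): Delta=0.3805 Bond=-42.5660
(1,1): Delta=0.8211 Bond=-126.3342
(2,0): Delta=0.0000 Bond=0.0000
(2,1): Delta=0.5611 Bond=-85.3517
(2,2): Delta=0.9444 Bond=-184.4885
(3,0): Delta=0.0000 Bond=0.0000
(3,1): Delta=0.0000 Bond=0.0000
(3,2): Delta=0.8272 Bond=-171.1438
(3,3): Delta=1.0000 Bond=-231.9099
V0=51.6660

The replicating-portfolio and risk-neutral prices coincide; use p* = (1.11−0.8)/(1.36−0.8) = 0.5536 for the latter.
Payoff layer (t=4): V(4,0)=0.0000, V(4,1)=0.0000, V(4,2)=0.0000, V(4,3)=132.9788, V(4,4)=406.2579
  t=3,j=0: stock 99.3280 → up 135.0861 (V=0.0000), down 79.4624 (V=0.0000). Price 0.0000; hedge Δ=0.0000, bond B=0.0000.
  t=3,j=1: stock 168.8576 → up 229.6463 (V=0.0000), down 135.0861 (V=0.0000). Price 0.0000; hedge Δ=0.0000, bond B=0.0000.
  t=3,j=2: stock 287.0579 → up 390.3988 (V=132.9788), down 229.6463 (V=0.0000). Price 66.3182; hedge Δ=0.8272, bond B=-171.1438.
  t=3,j=3: stock 487.9985 → up 663.6779 (V=406.2579), down 390.3988 (V=132.9788). Price 256.0886; hedge Δ=1.0000, bond B=-231.9099.
  t=2,j=0: stock 124.1600 → up 168.8576 (V=0.0000), down 99.3280 (V=0.0000). Price 0.0000; hedge Δ=0.0000, bond B=0.0000.
  t=2,j=1: stock 211.0720 → up 287.0579 (V=66.3182), down 168.8576 (V=0.0000). Price 33.0738; hedge Δ=0.5611, bond B=-85.3517.
  t=2,j=2: stock 358.8224 → up 487.9985 (V=256.0886), down 287.0579 (V=66.3182). Price 154.3871; hedge Δ=0.9444, bond B=-184.4885.
  t=1,j=0: stock 155.2000 → up 211.0720 (V=33.0738), down 124.1600 (V=0.0000). Price 16.4943; hedge Δ=0.3805, bond B=-42.5660.
  t=1,j=1: stock 263.8400 → up 358.8224 (V=154.3871), down 211.0720 (V=33.0738). Price 90.2967; hedge Δ=0.8211, bond B=-126.3342.
  t=0,j=0: stock 194.0000 → up 263.8400 (V=90.2967), down 155.2000 (V=16.4943). Price 51.6660; hedge Δ=0.6793, bond B=-80.1240.
Each (Δ,B) replicates both successor values, so the strategy is self-financing and V0 is arbitrage-free.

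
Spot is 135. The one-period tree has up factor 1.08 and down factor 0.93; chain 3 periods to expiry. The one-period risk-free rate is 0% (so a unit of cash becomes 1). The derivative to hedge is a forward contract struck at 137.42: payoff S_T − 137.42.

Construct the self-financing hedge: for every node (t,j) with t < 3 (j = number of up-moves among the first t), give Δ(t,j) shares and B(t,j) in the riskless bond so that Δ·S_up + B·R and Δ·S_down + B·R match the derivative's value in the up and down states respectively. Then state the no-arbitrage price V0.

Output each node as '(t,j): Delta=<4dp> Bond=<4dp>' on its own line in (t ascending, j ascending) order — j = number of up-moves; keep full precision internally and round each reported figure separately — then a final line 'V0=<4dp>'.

Risk-neutral probability p* = (R−d)/(u−d) = (1−0.93)/(1.08−0.93) = 0.4667.
At expiry t=3: V(3,0)=-28.8318, V(3,1)=-11.3176, V(3,2)=9.0215, V(3,3)=32.6411
(2,0): S=116.7615. Δ = (V_up−V_dn)/(S_up−S_dn) = (-11.3176−-28.8318)/(126.1024−108.5882) = 1.0000. V = [p*·-11.3176 + (1−p*)·-28.8318]/1 = -20.6585. B = V − Δ·S = -137.4200.
(2,1): S=135.5940. Δ = (V_up−V_dn)/(S_up−S_dn) = (9.0215−-11.3176)/(146.4415−126.1024) = 1.0000. V = [p*·9.0215 + (1−p*)·-11.3176]/1 = -1.8260. B = V − Δ·S = -137.4200.
(2,2): S=157.4640. Δ = (V_up−V_dn)/(S_up−S_dn) = (32.6411−9.0215)/(170.0611−146.4415) = 1.0000. V = [p*·32.6411 + (1−p*)·9.0215]/1 = 20.0440. B = V − Δ·S = -137.4200.
(1,0): S=125.5500. Δ = (V_up−V_dn)/(S_up−S_dn) = (-1.8260−-20.6585)/(135.5940−116.7615) = 1.0000. V = [p*·-1.8260 + (1−p*)·-20.6585]/1 = -11.8700. B = V − Δ·S = -137.4200.
(1,1): S=145.8000. Δ = (V_up−V_dn)/(S_up−S_dn) = (20.0440−-1.8260)/(157.4640−135.5940) = 1.0000. V = [p*·20.0440 + (1−p*)·-1.8260]/1 = 8.3800. B = V − Δ·S = -137.4200.
(0,0): S=135.0000. Δ = (V_up−V_dn)/(S_up−S_dn) = (8.3800−-11.8700)/(145.8000−125.5500) = 1.0000. V = [p*·8.3800 + (1−p*)·-11.8700]/1 = -2.4200. B = V − Δ·S = -137.4200.
Check: Δ(0,0)·S0 + B(0,0) = -2.4200 = V0.

(0,0): Delta=1.0000 Bond=-137.4200
(1,0): Delta=1.0000 Bond=-137.4200
(1,1): Delta=1.0000 Bond=-137.4200
(2,0): Delta=1.0000 Bond=-137.4200
(2,1): Delta=1.0000 Bond=-137.4200
(2,2): Delta=1.0000 Bond=-137.4200
V0=-2.4200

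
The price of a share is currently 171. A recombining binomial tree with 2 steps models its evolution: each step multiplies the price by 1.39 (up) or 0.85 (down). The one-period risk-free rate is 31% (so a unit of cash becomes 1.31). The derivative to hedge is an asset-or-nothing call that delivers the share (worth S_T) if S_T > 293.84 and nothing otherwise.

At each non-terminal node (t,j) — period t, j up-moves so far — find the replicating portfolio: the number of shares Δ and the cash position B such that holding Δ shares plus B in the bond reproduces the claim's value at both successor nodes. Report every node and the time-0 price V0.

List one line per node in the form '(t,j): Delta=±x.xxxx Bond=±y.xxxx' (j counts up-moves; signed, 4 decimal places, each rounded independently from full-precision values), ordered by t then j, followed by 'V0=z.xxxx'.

Since d<R<u, set p* = (R−d)/(u−d) = 0.8519; price each node as the discounted p*-expectation of its children.
Terminal values V(2,·): V(2,0)=0.0000, V(2,1)=0.0000, V(2,2)=330.3891
Node (1,0) S=145.3500: V=(p*·0.0000+(1−p*)·0.0000)/1.31=0.0000; Δ=(0.0000−0.0000)/(202.0365−123.5475)=0.0000; B=V−Δ·S=0.0000
Node (1,1) S=237.6900: V=(p*·330.3891+(1−p*)·0.0000)/1.31=214.8417; Δ=(330.3891−0.0000)/(330.3891−202.0365)=2.5741; B=V−Δ·S=-396.9900
Node (0,0) S=171.0000: V=(p*·214.8417+(1−p*)·0.0000)/1.31=139.7048; Δ=(214.8417−0.0000)/(237.6900−145.3500)=2.3266; B=V−Δ·S=-258.1501
The time-0 hedge costs 139.7048, which is the no-arbitrage price.

(0,0): Delta=2.3266 Bond=-258.1501
(1,0): Delta=0.0000 Bond=0.0000
(1,1): Delta=2.5741 Bond=-396.9900
V0=139.7048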